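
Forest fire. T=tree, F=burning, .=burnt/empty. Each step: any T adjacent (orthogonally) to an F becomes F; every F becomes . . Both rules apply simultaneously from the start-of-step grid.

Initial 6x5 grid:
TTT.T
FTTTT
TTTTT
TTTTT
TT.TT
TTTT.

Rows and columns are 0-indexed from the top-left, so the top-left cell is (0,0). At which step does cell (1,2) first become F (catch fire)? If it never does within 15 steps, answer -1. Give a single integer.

Step 1: cell (1,2)='T' (+3 fires, +1 burnt)
Step 2: cell (1,2)='F' (+4 fires, +3 burnt)
  -> target ignites at step 2
Step 3: cell (1,2)='.' (+5 fires, +4 burnt)
Step 4: cell (1,2)='.' (+5 fires, +5 burnt)
Step 5: cell (1,2)='.' (+4 fires, +5 burnt)
Step 6: cell (1,2)='.' (+3 fires, +4 burnt)
Step 7: cell (1,2)='.' (+2 fires, +3 burnt)
Step 8: cell (1,2)='.' (+0 fires, +2 burnt)
  fire out at step 8

2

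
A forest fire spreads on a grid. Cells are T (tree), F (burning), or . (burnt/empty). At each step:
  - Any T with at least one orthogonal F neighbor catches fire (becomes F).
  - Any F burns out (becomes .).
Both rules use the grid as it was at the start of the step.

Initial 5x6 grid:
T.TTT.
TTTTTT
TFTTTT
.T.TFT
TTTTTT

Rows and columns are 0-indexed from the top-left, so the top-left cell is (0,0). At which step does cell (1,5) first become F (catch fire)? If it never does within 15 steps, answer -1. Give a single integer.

Step 1: cell (1,5)='T' (+8 fires, +2 burnt)
Step 2: cell (1,5)='T' (+8 fires, +8 burnt)
Step 3: cell (1,5)='F' (+7 fires, +8 burnt)
  -> target ignites at step 3
Step 4: cell (1,5)='.' (+1 fires, +7 burnt)
Step 5: cell (1,5)='.' (+0 fires, +1 burnt)
  fire out at step 5

3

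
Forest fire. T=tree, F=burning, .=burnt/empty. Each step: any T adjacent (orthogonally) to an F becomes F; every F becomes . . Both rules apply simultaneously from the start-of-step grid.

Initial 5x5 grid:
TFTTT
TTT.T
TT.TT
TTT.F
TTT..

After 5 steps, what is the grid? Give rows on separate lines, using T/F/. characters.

Step 1: 4 trees catch fire, 2 burn out
  F.FTT
  TFT.T
  TT.TF
  TTT..
  TTT..
Step 2: 6 trees catch fire, 4 burn out
  ...FT
  F.F.F
  TF.F.
  TTT..
  TTT..
Step 3: 3 trees catch fire, 6 burn out
  ....F
  .....
  F....
  TFT..
  TTT..
Step 4: 3 trees catch fire, 3 burn out
  .....
  .....
  .....
  F.F..
  TFT..
Step 5: 2 trees catch fire, 3 burn out
  .....
  .....
  .....
  .....
  F.F..

.....
.....
.....
.....
F.F..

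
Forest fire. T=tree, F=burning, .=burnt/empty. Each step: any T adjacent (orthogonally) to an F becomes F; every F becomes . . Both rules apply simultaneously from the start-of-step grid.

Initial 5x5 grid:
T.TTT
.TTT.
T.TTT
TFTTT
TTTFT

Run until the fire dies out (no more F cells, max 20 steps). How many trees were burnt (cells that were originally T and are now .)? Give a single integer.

Step 1: +6 fires, +2 burnt (F count now 6)
Step 2: +5 fires, +6 burnt (F count now 5)
Step 3: +3 fires, +5 burnt (F count now 3)
Step 4: +3 fires, +3 burnt (F count now 3)
Step 5: +1 fires, +3 burnt (F count now 1)
Step 6: +0 fires, +1 burnt (F count now 0)
Fire out after step 6
Initially T: 19, now '.': 24
Total burnt (originally-T cells now '.'): 18

Answer: 18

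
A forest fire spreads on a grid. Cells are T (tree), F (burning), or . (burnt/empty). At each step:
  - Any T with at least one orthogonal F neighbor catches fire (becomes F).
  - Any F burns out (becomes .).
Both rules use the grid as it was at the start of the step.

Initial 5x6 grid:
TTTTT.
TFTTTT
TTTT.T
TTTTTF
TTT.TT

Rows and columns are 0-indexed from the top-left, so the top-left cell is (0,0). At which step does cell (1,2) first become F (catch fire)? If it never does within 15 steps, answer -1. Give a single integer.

Step 1: cell (1,2)='F' (+7 fires, +2 burnt)
  -> target ignites at step 1
Step 2: cell (1,2)='.' (+9 fires, +7 burnt)
Step 3: cell (1,2)='.' (+6 fires, +9 burnt)
Step 4: cell (1,2)='.' (+3 fires, +6 burnt)
Step 5: cell (1,2)='.' (+0 fires, +3 burnt)
  fire out at step 5

1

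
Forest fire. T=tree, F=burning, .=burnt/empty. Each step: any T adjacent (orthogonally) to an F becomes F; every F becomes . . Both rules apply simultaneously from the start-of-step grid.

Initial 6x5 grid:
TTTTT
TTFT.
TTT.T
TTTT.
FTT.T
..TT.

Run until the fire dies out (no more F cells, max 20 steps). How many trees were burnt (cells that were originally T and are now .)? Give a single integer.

Step 1: +6 fires, +2 burnt (F count now 6)
Step 2: +8 fires, +6 burnt (F count now 8)
Step 3: +4 fires, +8 burnt (F count now 4)
Step 4: +1 fires, +4 burnt (F count now 1)
Step 5: +0 fires, +1 burnt (F count now 0)
Fire out after step 5
Initially T: 21, now '.': 28
Total burnt (originally-T cells now '.'): 19

Answer: 19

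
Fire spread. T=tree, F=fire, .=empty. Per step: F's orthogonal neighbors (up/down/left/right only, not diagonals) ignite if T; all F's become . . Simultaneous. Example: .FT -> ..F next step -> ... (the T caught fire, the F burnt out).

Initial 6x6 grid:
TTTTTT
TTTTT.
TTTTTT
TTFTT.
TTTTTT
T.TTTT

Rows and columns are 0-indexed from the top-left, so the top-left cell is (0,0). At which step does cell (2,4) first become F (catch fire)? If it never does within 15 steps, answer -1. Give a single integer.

Step 1: cell (2,4)='T' (+4 fires, +1 burnt)
Step 2: cell (2,4)='T' (+8 fires, +4 burnt)
Step 3: cell (2,4)='F' (+8 fires, +8 burnt)
  -> target ignites at step 3
Step 4: cell (2,4)='.' (+8 fires, +8 burnt)
Step 5: cell (2,4)='.' (+3 fires, +8 burnt)
Step 6: cell (2,4)='.' (+1 fires, +3 burnt)
Step 7: cell (2,4)='.' (+0 fires, +1 burnt)
  fire out at step 7

3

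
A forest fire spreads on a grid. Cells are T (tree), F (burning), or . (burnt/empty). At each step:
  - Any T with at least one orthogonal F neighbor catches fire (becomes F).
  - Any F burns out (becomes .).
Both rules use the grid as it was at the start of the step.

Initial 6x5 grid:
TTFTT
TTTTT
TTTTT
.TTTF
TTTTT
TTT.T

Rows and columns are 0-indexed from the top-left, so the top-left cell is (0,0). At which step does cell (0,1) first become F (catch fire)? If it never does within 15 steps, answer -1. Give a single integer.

Step 1: cell (0,1)='F' (+6 fires, +2 burnt)
  -> target ignites at step 1
Step 2: cell (0,1)='.' (+10 fires, +6 burnt)
Step 3: cell (0,1)='.' (+4 fires, +10 burnt)
Step 4: cell (0,1)='.' (+3 fires, +4 burnt)
Step 5: cell (0,1)='.' (+2 fires, +3 burnt)
Step 6: cell (0,1)='.' (+1 fires, +2 burnt)
Step 7: cell (0,1)='.' (+0 fires, +1 burnt)
  fire out at step 7

1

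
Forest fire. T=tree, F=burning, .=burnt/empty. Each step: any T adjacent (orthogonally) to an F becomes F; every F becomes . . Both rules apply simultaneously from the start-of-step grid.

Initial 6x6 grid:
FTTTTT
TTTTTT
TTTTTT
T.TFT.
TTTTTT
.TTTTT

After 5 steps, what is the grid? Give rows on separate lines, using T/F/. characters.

Step 1: 6 trees catch fire, 2 burn out
  .FTTTT
  FTTTTT
  TTTFTT
  T.F.F.
  TTTFTT
  .TTTTT
Step 2: 9 trees catch fire, 6 burn out
  ..FTTT
  .FTFTT
  FTF.FT
  T.....
  TTF.FT
  .TTFTT
Step 3: 10 trees catch fire, 9 burn out
  ...FTT
  ..F.FT
  .F...F
  F.....
  TF...F
  .TF.FT
Step 4: 5 trees catch fire, 10 burn out
  ....FT
  .....F
  ......
  ......
  F.....
  .F...F
Step 5: 1 trees catch fire, 5 burn out
  .....F
  ......
  ......
  ......
  ......
  ......

.....F
......
......
......
......
......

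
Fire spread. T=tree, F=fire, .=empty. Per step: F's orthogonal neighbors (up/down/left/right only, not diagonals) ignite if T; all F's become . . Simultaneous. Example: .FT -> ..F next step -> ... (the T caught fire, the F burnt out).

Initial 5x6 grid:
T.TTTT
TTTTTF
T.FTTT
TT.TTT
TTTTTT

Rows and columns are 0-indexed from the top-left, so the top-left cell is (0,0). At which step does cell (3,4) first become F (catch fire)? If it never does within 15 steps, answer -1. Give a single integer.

Step 1: cell (3,4)='T' (+5 fires, +2 burnt)
Step 2: cell (3,4)='T' (+7 fires, +5 burnt)
Step 3: cell (3,4)='F' (+5 fires, +7 burnt)
  -> target ignites at step 3
Step 4: cell (3,4)='.' (+4 fires, +5 burnt)
Step 5: cell (3,4)='.' (+2 fires, +4 burnt)
Step 6: cell (3,4)='.' (+2 fires, +2 burnt)
Step 7: cell (3,4)='.' (+0 fires, +2 burnt)
  fire out at step 7

3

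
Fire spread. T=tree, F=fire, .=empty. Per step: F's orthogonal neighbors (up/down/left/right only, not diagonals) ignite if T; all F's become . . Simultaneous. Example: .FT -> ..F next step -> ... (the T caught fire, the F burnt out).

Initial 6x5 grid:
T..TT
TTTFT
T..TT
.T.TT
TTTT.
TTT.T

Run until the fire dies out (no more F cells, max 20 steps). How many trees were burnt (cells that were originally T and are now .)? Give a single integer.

Answer: 20

Derivation:
Step 1: +4 fires, +1 burnt (F count now 4)
Step 2: +4 fires, +4 burnt (F count now 4)
Step 3: +3 fires, +4 burnt (F count now 3)
Step 4: +3 fires, +3 burnt (F count now 3)
Step 5: +2 fires, +3 burnt (F count now 2)
Step 6: +3 fires, +2 burnt (F count now 3)
Step 7: +1 fires, +3 burnt (F count now 1)
Step 8: +0 fires, +1 burnt (F count now 0)
Fire out after step 8
Initially T: 21, now '.': 29
Total burnt (originally-T cells now '.'): 20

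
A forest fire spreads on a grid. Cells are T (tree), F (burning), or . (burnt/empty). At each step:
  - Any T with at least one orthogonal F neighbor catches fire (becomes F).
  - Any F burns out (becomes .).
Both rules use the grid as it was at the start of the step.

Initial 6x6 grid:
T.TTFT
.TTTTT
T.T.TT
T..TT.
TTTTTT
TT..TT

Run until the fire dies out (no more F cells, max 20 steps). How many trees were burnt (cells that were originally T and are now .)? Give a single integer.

Step 1: +3 fires, +1 burnt (F count now 3)
Step 2: +4 fires, +3 burnt (F count now 4)
Step 3: +3 fires, +4 burnt (F count now 3)
Step 4: +4 fires, +3 burnt (F count now 4)
Step 5: +3 fires, +4 burnt (F count now 3)
Step 6: +2 fires, +3 burnt (F count now 2)
Step 7: +1 fires, +2 burnt (F count now 1)
Step 8: +2 fires, +1 burnt (F count now 2)
Step 9: +2 fires, +2 burnt (F count now 2)
Step 10: +1 fires, +2 burnt (F count now 1)
Step 11: +0 fires, +1 burnt (F count now 0)
Fire out after step 11
Initially T: 26, now '.': 35
Total burnt (originally-T cells now '.'): 25

Answer: 25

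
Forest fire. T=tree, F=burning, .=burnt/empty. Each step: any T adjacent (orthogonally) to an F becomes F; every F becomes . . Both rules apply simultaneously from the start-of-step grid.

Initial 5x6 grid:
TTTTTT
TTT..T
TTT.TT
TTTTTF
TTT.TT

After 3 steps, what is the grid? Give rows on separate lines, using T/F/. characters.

Step 1: 3 trees catch fire, 1 burn out
  TTTTTT
  TTT..T
  TTT.TF
  TTTTF.
  TTT.TF
Step 2: 4 trees catch fire, 3 burn out
  TTTTTT
  TTT..F
  TTT.F.
  TTTF..
  TTT.F.
Step 3: 2 trees catch fire, 4 burn out
  TTTTTF
  TTT...
  TTT...
  TTF...
  TTT...

TTTTTF
TTT...
TTT...
TTF...
TTT...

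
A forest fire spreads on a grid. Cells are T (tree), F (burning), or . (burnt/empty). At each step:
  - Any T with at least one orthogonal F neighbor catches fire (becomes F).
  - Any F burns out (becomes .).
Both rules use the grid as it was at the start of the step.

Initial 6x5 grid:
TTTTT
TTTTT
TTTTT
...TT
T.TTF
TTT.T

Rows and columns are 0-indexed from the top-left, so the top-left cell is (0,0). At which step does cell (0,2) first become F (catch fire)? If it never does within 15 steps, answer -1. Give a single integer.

Step 1: cell (0,2)='T' (+3 fires, +1 burnt)
Step 2: cell (0,2)='T' (+3 fires, +3 burnt)
Step 3: cell (0,2)='T' (+3 fires, +3 burnt)
Step 4: cell (0,2)='T' (+4 fires, +3 burnt)
Step 5: cell (0,2)='T' (+4 fires, +4 burnt)
Step 6: cell (0,2)='F' (+4 fires, +4 burnt)
  -> target ignites at step 6
Step 7: cell (0,2)='.' (+2 fires, +4 burnt)
Step 8: cell (0,2)='.' (+1 fires, +2 burnt)
Step 9: cell (0,2)='.' (+0 fires, +1 burnt)
  fire out at step 9

6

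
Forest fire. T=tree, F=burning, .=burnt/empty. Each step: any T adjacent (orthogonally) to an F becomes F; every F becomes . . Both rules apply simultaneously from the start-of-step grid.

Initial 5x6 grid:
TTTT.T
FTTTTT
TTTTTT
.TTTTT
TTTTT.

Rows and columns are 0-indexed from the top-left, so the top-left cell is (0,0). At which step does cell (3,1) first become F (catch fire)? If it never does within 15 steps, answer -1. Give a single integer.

Step 1: cell (3,1)='T' (+3 fires, +1 burnt)
Step 2: cell (3,1)='T' (+3 fires, +3 burnt)
Step 3: cell (3,1)='F' (+4 fires, +3 burnt)
  -> target ignites at step 3
Step 4: cell (3,1)='.' (+5 fires, +4 burnt)
Step 5: cell (3,1)='.' (+5 fires, +5 burnt)
Step 6: cell (3,1)='.' (+4 fires, +5 burnt)
Step 7: cell (3,1)='.' (+2 fires, +4 burnt)
Step 8: cell (3,1)='.' (+0 fires, +2 burnt)
  fire out at step 8

3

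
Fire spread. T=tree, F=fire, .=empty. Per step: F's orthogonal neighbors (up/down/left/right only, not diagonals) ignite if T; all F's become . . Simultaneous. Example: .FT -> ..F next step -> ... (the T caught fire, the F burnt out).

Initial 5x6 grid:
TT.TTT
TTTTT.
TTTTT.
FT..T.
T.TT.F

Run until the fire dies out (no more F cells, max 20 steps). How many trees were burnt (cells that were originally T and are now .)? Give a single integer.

Answer: 18

Derivation:
Step 1: +3 fires, +2 burnt (F count now 3)
Step 2: +2 fires, +3 burnt (F count now 2)
Step 3: +3 fires, +2 burnt (F count now 3)
Step 4: +3 fires, +3 burnt (F count now 3)
Step 5: +2 fires, +3 burnt (F count now 2)
Step 6: +3 fires, +2 burnt (F count now 3)
Step 7: +1 fires, +3 burnt (F count now 1)
Step 8: +1 fires, +1 burnt (F count now 1)
Step 9: +0 fires, +1 burnt (F count now 0)
Fire out after step 9
Initially T: 20, now '.': 28
Total burnt (originally-T cells now '.'): 18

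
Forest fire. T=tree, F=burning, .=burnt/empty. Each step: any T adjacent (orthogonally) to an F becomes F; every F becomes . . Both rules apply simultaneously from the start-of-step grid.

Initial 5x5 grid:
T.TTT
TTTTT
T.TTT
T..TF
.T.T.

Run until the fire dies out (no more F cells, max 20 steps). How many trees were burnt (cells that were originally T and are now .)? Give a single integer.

Step 1: +2 fires, +1 burnt (F count now 2)
Step 2: +3 fires, +2 burnt (F count now 3)
Step 3: +3 fires, +3 burnt (F count now 3)
Step 4: +2 fires, +3 burnt (F count now 2)
Step 5: +2 fires, +2 burnt (F count now 2)
Step 6: +1 fires, +2 burnt (F count now 1)
Step 7: +2 fires, +1 burnt (F count now 2)
Step 8: +1 fires, +2 burnt (F count now 1)
Step 9: +0 fires, +1 burnt (F count now 0)
Fire out after step 9
Initially T: 17, now '.': 24
Total burnt (originally-T cells now '.'): 16

Answer: 16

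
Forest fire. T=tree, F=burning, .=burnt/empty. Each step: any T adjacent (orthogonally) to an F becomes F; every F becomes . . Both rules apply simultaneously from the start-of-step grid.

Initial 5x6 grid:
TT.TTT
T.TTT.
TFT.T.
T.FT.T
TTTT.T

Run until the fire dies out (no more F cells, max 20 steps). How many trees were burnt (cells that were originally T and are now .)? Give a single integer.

Step 1: +4 fires, +2 burnt (F count now 4)
Step 2: +5 fires, +4 burnt (F count now 5)
Step 3: +3 fires, +5 burnt (F count now 3)
Step 4: +3 fires, +3 burnt (F count now 3)
Step 5: +2 fires, +3 burnt (F count now 2)
Step 6: +1 fires, +2 burnt (F count now 1)
Step 7: +0 fires, +1 burnt (F count now 0)
Fire out after step 7
Initially T: 20, now '.': 28
Total burnt (originally-T cells now '.'): 18

Answer: 18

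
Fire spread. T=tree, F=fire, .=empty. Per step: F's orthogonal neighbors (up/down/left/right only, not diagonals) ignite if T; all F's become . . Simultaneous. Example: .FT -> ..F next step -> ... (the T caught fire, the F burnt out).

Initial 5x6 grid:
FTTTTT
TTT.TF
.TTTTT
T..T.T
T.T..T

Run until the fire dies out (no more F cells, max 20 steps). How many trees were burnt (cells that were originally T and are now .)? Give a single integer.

Step 1: +5 fires, +2 burnt (F count now 5)
Step 2: +5 fires, +5 burnt (F count now 5)
Step 3: +5 fires, +5 burnt (F count now 5)
Step 4: +2 fires, +5 burnt (F count now 2)
Step 5: +0 fires, +2 burnt (F count now 0)
Fire out after step 5
Initially T: 20, now '.': 27
Total burnt (originally-T cells now '.'): 17

Answer: 17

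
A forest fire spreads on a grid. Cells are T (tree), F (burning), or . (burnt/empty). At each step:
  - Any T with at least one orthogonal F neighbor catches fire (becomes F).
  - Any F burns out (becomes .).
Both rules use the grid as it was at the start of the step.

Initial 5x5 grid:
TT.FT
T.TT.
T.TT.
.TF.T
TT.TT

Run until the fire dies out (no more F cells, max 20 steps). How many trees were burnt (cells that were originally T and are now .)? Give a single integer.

Step 1: +4 fires, +2 burnt (F count now 4)
Step 2: +3 fires, +4 burnt (F count now 3)
Step 3: +1 fires, +3 burnt (F count now 1)
Step 4: +0 fires, +1 burnt (F count now 0)
Fire out after step 4
Initially T: 15, now '.': 18
Total burnt (originally-T cells now '.'): 8

Answer: 8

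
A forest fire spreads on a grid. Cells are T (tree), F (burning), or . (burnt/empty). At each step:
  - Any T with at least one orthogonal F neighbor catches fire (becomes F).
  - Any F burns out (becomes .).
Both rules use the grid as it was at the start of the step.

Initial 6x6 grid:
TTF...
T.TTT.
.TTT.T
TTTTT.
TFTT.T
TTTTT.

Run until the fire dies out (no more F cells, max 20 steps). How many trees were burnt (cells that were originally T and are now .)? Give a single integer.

Answer: 22

Derivation:
Step 1: +6 fires, +2 burnt (F count now 6)
Step 2: +9 fires, +6 burnt (F count now 9)
Step 3: +5 fires, +9 burnt (F count now 5)
Step 4: +2 fires, +5 burnt (F count now 2)
Step 5: +0 fires, +2 burnt (F count now 0)
Fire out after step 5
Initially T: 24, now '.': 34
Total burnt (originally-T cells now '.'): 22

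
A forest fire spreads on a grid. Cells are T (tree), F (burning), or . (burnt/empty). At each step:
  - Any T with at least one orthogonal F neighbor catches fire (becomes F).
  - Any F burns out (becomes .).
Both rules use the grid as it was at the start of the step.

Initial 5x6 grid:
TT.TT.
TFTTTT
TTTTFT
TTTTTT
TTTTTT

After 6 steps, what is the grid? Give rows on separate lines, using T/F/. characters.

Step 1: 8 trees catch fire, 2 burn out
  TF.TT.
  F.FTFT
  TFTF.F
  TTTTFT
  TTTTTT
Step 2: 10 trees catch fire, 8 burn out
  F..TF.
  ...F.F
  F.F...
  TFTF.F
  TTTTFT
Step 3: 6 trees catch fire, 10 burn out
  ...F..
  ......
  ......
  F.F...
  TFTF.F
Step 4: 2 trees catch fire, 6 burn out
  ......
  ......
  ......
  ......
  F.F...
Step 5: 0 trees catch fire, 2 burn out
  ......
  ......
  ......
  ......
  ......
Step 6: 0 trees catch fire, 0 burn out
  ......
  ......
  ......
  ......
  ......

......
......
......
......
......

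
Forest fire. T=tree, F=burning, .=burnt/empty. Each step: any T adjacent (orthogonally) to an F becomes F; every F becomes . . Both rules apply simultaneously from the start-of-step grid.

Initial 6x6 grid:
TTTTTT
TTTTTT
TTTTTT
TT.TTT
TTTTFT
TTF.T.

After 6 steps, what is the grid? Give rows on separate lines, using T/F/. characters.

Step 1: 6 trees catch fire, 2 burn out
  TTTTTT
  TTTTTT
  TTTTTT
  TT.TFT
  TTFF.F
  TF..F.
Step 2: 5 trees catch fire, 6 burn out
  TTTTTT
  TTTTTT
  TTTTFT
  TT.F.F
  TF....
  F.....
Step 3: 5 trees catch fire, 5 burn out
  TTTTTT
  TTTTFT
  TTTF.F
  TF....
  F.....
  ......
Step 4: 6 trees catch fire, 5 burn out
  TTTTFT
  TTTF.F
  TFF...
  F.....
  ......
  ......
Step 5: 5 trees catch fire, 6 burn out
  TTTF.F
  TFF...
  F.....
  ......
  ......
  ......
Step 6: 3 trees catch fire, 5 burn out
  TFF...
  F.....
  ......
  ......
  ......
  ......

TFF...
F.....
......
......
......
......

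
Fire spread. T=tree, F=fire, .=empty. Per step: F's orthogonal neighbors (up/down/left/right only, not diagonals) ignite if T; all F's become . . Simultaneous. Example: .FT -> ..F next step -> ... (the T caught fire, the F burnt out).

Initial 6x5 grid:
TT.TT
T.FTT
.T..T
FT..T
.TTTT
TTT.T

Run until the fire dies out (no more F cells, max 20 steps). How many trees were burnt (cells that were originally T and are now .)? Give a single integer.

Answer: 16

Derivation:
Step 1: +2 fires, +2 burnt (F count now 2)
Step 2: +4 fires, +2 burnt (F count now 4)
Step 3: +4 fires, +4 burnt (F count now 4)
Step 4: +4 fires, +4 burnt (F count now 4)
Step 5: +1 fires, +4 burnt (F count now 1)
Step 6: +1 fires, +1 burnt (F count now 1)
Step 7: +0 fires, +1 burnt (F count now 0)
Fire out after step 7
Initially T: 19, now '.': 27
Total burnt (originally-T cells now '.'): 16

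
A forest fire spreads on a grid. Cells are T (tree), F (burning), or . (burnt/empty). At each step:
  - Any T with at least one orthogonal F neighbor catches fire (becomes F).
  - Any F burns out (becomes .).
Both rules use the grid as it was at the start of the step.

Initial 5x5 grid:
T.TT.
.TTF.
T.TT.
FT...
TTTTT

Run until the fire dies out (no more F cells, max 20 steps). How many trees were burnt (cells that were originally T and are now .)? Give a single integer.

Step 1: +6 fires, +2 burnt (F count now 6)
Step 2: +4 fires, +6 burnt (F count now 4)
Step 3: +1 fires, +4 burnt (F count now 1)
Step 4: +1 fires, +1 burnt (F count now 1)
Step 5: +1 fires, +1 burnt (F count now 1)
Step 6: +0 fires, +1 burnt (F count now 0)
Fire out after step 6
Initially T: 14, now '.': 24
Total burnt (originally-T cells now '.'): 13

Answer: 13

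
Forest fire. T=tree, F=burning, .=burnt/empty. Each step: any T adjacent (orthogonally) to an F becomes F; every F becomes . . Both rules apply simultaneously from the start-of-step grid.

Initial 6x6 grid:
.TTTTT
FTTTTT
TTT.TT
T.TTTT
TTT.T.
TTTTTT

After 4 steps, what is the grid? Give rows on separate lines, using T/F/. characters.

Step 1: 2 trees catch fire, 1 burn out
  .TTTTT
  .FTTTT
  FTT.TT
  T.TTTT
  TTT.T.
  TTTTTT
Step 2: 4 trees catch fire, 2 burn out
  .FTTTT
  ..FTTT
  .FT.TT
  F.TTTT
  TTT.T.
  TTTTTT
Step 3: 4 trees catch fire, 4 burn out
  ..FTTT
  ...FTT
  ..F.TT
  ..TTTT
  FTT.T.
  TTTTTT
Step 4: 5 trees catch fire, 4 burn out
  ...FTT
  ....FT
  ....TT
  ..FTTT
  .FT.T.
  FTTTTT

...FTT
....FT
....TT
..FTTT
.FT.T.
FTTTTT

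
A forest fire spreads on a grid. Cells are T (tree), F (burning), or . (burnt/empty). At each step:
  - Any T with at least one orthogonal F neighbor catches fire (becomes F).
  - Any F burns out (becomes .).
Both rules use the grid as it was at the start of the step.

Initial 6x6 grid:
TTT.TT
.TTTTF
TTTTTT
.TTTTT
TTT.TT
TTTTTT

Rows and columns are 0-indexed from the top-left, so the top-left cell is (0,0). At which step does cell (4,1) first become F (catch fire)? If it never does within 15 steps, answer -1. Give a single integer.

Step 1: cell (4,1)='T' (+3 fires, +1 burnt)
Step 2: cell (4,1)='T' (+4 fires, +3 burnt)
Step 3: cell (4,1)='T' (+4 fires, +4 burnt)
Step 4: cell (4,1)='T' (+6 fires, +4 burnt)
Step 5: cell (4,1)='T' (+4 fires, +6 burnt)
Step 6: cell (4,1)='T' (+5 fires, +4 burnt)
Step 7: cell (4,1)='F' (+2 fires, +5 burnt)
  -> target ignites at step 7
Step 8: cell (4,1)='.' (+2 fires, +2 burnt)
Step 9: cell (4,1)='.' (+1 fires, +2 burnt)
Step 10: cell (4,1)='.' (+0 fires, +1 burnt)
  fire out at step 10

7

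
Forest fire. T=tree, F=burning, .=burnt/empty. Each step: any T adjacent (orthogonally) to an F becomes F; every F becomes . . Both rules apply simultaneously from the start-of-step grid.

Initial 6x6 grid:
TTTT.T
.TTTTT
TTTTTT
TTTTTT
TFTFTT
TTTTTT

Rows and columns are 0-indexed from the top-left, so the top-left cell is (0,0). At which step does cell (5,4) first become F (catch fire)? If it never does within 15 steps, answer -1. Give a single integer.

Step 1: cell (5,4)='T' (+7 fires, +2 burnt)
Step 2: cell (5,4)='F' (+9 fires, +7 burnt)
  -> target ignites at step 2
Step 3: cell (5,4)='.' (+7 fires, +9 burnt)
Step 4: cell (5,4)='.' (+5 fires, +7 burnt)
Step 5: cell (5,4)='.' (+3 fires, +5 burnt)
Step 6: cell (5,4)='.' (+1 fires, +3 burnt)
Step 7: cell (5,4)='.' (+0 fires, +1 burnt)
  fire out at step 7

2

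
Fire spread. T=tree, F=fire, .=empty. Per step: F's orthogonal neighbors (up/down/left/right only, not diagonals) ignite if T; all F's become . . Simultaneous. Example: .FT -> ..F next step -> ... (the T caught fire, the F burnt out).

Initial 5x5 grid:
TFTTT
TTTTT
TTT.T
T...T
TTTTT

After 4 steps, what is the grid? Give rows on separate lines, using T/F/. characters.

Step 1: 3 trees catch fire, 1 burn out
  F.FTT
  TFTTT
  TTT.T
  T...T
  TTTTT
Step 2: 4 trees catch fire, 3 burn out
  ...FT
  F.FTT
  TFT.T
  T...T
  TTTTT
Step 3: 4 trees catch fire, 4 burn out
  ....F
  ...FT
  F.F.T
  T...T
  TTTTT
Step 4: 2 trees catch fire, 4 burn out
  .....
  ....F
  ....T
  F...T
  TTTTT

.....
....F
....T
F...T
TTTTT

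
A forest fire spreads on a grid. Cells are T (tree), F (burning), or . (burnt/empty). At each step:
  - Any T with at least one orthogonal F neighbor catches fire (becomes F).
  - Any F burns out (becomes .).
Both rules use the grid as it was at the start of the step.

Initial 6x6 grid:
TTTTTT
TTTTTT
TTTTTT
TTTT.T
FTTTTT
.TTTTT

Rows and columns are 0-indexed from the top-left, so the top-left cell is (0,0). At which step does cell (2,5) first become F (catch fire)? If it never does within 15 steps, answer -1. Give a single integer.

Step 1: cell (2,5)='T' (+2 fires, +1 burnt)
Step 2: cell (2,5)='T' (+4 fires, +2 burnt)
Step 3: cell (2,5)='T' (+5 fires, +4 burnt)
Step 4: cell (2,5)='T' (+6 fires, +5 burnt)
Step 5: cell (2,5)='T' (+5 fires, +6 burnt)
Step 6: cell (2,5)='T' (+5 fires, +5 burnt)
Step 7: cell (2,5)='F' (+3 fires, +5 burnt)
  -> target ignites at step 7
Step 8: cell (2,5)='.' (+2 fires, +3 burnt)
Step 9: cell (2,5)='.' (+1 fires, +2 burnt)
Step 10: cell (2,5)='.' (+0 fires, +1 burnt)
  fire out at step 10

7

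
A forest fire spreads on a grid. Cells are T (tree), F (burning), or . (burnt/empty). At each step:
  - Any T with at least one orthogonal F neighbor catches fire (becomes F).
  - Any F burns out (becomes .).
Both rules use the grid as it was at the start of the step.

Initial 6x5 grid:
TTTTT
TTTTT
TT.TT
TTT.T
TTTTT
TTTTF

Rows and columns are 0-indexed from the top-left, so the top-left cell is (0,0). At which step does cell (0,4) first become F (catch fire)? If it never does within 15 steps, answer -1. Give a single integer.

Step 1: cell (0,4)='T' (+2 fires, +1 burnt)
Step 2: cell (0,4)='T' (+3 fires, +2 burnt)
Step 3: cell (0,4)='T' (+3 fires, +3 burnt)
Step 4: cell (0,4)='T' (+5 fires, +3 burnt)
Step 5: cell (0,4)='F' (+4 fires, +5 burnt)
  -> target ignites at step 5
Step 6: cell (0,4)='.' (+4 fires, +4 burnt)
Step 7: cell (0,4)='.' (+3 fires, +4 burnt)
Step 8: cell (0,4)='.' (+2 fires, +3 burnt)
Step 9: cell (0,4)='.' (+1 fires, +2 burnt)
Step 10: cell (0,4)='.' (+0 fires, +1 burnt)
  fire out at step 10

5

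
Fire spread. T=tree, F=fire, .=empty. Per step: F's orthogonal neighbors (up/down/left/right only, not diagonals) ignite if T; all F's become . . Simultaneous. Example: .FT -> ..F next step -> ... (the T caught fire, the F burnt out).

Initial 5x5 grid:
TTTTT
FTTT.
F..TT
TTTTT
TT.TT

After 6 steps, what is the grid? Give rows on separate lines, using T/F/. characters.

Step 1: 3 trees catch fire, 2 burn out
  FTTTT
  .FTT.
  ...TT
  FTTTT
  TT.TT
Step 2: 4 trees catch fire, 3 burn out
  .FTTT
  ..FT.
  ...TT
  .FTTT
  FT.TT
Step 3: 4 trees catch fire, 4 burn out
  ..FTT
  ...F.
  ...TT
  ..FTT
  .F.TT
Step 4: 3 trees catch fire, 4 burn out
  ...FT
  .....
  ...FT
  ...FT
  ...TT
Step 5: 4 trees catch fire, 3 burn out
  ....F
  .....
  ....F
  ....F
  ...FT
Step 6: 1 trees catch fire, 4 burn out
  .....
  .....
  .....
  .....
  ....F

.....
.....
.....
.....
....F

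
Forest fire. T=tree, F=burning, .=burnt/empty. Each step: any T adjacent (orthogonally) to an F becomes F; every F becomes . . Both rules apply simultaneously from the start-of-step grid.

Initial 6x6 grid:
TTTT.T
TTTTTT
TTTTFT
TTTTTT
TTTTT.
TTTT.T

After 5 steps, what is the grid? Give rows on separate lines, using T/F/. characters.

Step 1: 4 trees catch fire, 1 burn out
  TTTT.T
  TTTTFT
  TTTF.F
  TTTTFT
  TTTTT.
  TTTT.T
Step 2: 6 trees catch fire, 4 burn out
  TTTT.T
  TTTF.F
  TTF...
  TTTF.F
  TTTTF.
  TTTT.T
Step 3: 6 trees catch fire, 6 burn out
  TTTF.F
  TTF...
  TF....
  TTF...
  TTTF..
  TTTT.T
Step 4: 6 trees catch fire, 6 burn out
  TTF...
  TF....
  F.....
  TF....
  TTF...
  TTTF.T
Step 5: 5 trees catch fire, 6 burn out
  TF....
  F.....
  ......
  F.....
  TF....
  TTF..T

TF....
F.....
......
F.....
TF....
TTF..T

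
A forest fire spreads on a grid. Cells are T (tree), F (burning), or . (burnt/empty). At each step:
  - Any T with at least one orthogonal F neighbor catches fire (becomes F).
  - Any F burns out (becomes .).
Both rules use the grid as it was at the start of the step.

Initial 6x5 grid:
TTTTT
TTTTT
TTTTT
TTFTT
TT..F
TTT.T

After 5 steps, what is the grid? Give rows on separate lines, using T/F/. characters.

Step 1: 5 trees catch fire, 2 burn out
  TTTTT
  TTTTT
  TTFTT
  TF.FF
  TT...
  TTT.F
Step 2: 6 trees catch fire, 5 burn out
  TTTTT
  TTFTT
  TF.FF
  F....
  TF...
  TTT..
Step 3: 7 trees catch fire, 6 burn out
  TTFTT
  TF.FF
  F....
  .....
  F....
  TFT..
Step 4: 6 trees catch fire, 7 burn out
  TF.FF
  F....
  .....
  .....
  .....
  F.F..
Step 5: 1 trees catch fire, 6 burn out
  F....
  .....
  .....
  .....
  .....
  .....

F....
.....
.....
.....
.....
.....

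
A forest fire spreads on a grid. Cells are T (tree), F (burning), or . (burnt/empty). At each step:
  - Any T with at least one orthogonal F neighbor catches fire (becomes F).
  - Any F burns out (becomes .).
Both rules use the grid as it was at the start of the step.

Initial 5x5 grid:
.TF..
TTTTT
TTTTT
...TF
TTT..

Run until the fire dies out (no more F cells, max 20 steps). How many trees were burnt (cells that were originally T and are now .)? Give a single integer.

Step 1: +4 fires, +2 burnt (F count now 4)
Step 2: +5 fires, +4 burnt (F count now 5)
Step 3: +2 fires, +5 burnt (F count now 2)
Step 4: +1 fires, +2 burnt (F count now 1)
Step 5: +0 fires, +1 burnt (F count now 0)
Fire out after step 5
Initially T: 15, now '.': 22
Total burnt (originally-T cells now '.'): 12

Answer: 12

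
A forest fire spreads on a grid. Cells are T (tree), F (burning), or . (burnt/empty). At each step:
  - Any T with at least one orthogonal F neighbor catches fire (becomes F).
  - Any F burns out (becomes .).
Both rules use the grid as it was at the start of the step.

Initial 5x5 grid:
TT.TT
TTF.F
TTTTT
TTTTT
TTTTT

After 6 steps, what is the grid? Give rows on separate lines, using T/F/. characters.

Step 1: 4 trees catch fire, 2 burn out
  TT.TF
  TF...
  TTFTF
  TTTTT
  TTTTT
Step 2: 7 trees catch fire, 4 burn out
  TF.F.
  F....
  TF.F.
  TTFTF
  TTTTT
Step 3: 6 trees catch fire, 7 burn out
  F....
  .....
  F....
  TF.F.
  TTFTF
Step 4: 3 trees catch fire, 6 burn out
  .....
  .....
  .....
  F....
  TF.F.
Step 5: 1 trees catch fire, 3 burn out
  .....
  .....
  .....
  .....
  F....
Step 6: 0 trees catch fire, 1 burn out
  .....
  .....
  .....
  .....
  .....

.....
.....
.....
.....
.....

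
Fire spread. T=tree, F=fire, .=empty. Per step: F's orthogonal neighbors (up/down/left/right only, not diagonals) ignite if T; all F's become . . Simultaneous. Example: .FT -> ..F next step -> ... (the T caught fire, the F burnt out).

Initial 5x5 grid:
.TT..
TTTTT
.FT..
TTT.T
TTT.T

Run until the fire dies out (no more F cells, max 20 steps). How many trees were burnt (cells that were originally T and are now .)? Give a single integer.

Answer: 14

Derivation:
Step 1: +3 fires, +1 burnt (F count now 3)
Step 2: +6 fires, +3 burnt (F count now 6)
Step 3: +4 fires, +6 burnt (F count now 4)
Step 4: +1 fires, +4 burnt (F count now 1)
Step 5: +0 fires, +1 burnt (F count now 0)
Fire out after step 5
Initially T: 16, now '.': 23
Total burnt (originally-T cells now '.'): 14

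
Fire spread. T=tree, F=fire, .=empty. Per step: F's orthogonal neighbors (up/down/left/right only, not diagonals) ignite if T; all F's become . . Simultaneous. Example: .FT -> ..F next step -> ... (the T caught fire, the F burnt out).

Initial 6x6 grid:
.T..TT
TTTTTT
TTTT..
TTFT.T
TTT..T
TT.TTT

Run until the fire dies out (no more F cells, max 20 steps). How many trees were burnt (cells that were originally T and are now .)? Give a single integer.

Answer: 21

Derivation:
Step 1: +4 fires, +1 burnt (F count now 4)
Step 2: +5 fires, +4 burnt (F count now 5)
Step 3: +5 fires, +5 burnt (F count now 5)
Step 4: +4 fires, +5 burnt (F count now 4)
Step 5: +2 fires, +4 burnt (F count now 2)
Step 6: +1 fires, +2 burnt (F count now 1)
Step 7: +0 fires, +1 burnt (F count now 0)
Fire out after step 7
Initially T: 26, now '.': 31
Total burnt (originally-T cells now '.'): 21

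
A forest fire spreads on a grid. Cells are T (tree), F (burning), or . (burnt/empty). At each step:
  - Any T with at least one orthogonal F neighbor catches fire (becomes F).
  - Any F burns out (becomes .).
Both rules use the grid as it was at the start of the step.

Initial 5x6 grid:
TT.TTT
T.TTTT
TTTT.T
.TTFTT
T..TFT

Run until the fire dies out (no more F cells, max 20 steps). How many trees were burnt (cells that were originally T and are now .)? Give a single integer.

Answer: 21

Derivation:
Step 1: +5 fires, +2 burnt (F count now 5)
Step 2: +4 fires, +5 burnt (F count now 4)
Step 3: +5 fires, +4 burnt (F count now 5)
Step 4: +3 fires, +5 burnt (F count now 3)
Step 5: +2 fires, +3 burnt (F count now 2)
Step 6: +1 fires, +2 burnt (F count now 1)
Step 7: +1 fires, +1 burnt (F count now 1)
Step 8: +0 fires, +1 burnt (F count now 0)
Fire out after step 8
Initially T: 22, now '.': 29
Total burnt (originally-T cells now '.'): 21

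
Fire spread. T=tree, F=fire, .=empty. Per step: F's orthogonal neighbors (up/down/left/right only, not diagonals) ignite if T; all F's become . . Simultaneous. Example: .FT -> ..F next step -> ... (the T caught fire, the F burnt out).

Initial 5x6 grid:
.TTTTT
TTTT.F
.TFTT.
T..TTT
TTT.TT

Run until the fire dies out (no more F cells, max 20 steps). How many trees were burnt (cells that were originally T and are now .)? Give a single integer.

Step 1: +4 fires, +2 burnt (F count now 4)
Step 2: +6 fires, +4 burnt (F count now 6)
Step 3: +4 fires, +6 burnt (F count now 4)
Step 4: +2 fires, +4 burnt (F count now 2)
Step 5: +1 fires, +2 burnt (F count now 1)
Step 6: +0 fires, +1 burnt (F count now 0)
Fire out after step 6
Initially T: 21, now '.': 26
Total burnt (originally-T cells now '.'): 17

Answer: 17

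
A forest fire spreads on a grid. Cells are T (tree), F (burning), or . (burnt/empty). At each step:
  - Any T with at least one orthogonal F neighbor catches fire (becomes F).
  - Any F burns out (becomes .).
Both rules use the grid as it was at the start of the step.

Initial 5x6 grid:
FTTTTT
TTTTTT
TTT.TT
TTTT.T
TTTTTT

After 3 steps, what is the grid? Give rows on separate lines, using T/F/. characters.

Step 1: 2 trees catch fire, 1 burn out
  .FTTTT
  FTTTTT
  TTT.TT
  TTTT.T
  TTTTTT
Step 2: 3 trees catch fire, 2 burn out
  ..FTTT
  .FTTTT
  FTT.TT
  TTTT.T
  TTTTTT
Step 3: 4 trees catch fire, 3 burn out
  ...FTT
  ..FTTT
  .FT.TT
  FTTT.T
  TTTTTT

...FTT
..FTTT
.FT.TT
FTTT.T
TTTTTT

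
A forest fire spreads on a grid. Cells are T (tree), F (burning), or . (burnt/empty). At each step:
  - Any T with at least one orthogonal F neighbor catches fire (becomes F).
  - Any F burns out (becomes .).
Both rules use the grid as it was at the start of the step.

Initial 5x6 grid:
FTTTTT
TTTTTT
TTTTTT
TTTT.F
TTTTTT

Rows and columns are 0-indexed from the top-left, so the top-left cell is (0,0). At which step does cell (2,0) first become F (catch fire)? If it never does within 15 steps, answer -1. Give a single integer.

Step 1: cell (2,0)='T' (+4 fires, +2 burnt)
Step 2: cell (2,0)='F' (+6 fires, +4 burnt)
  -> target ignites at step 2
Step 3: cell (2,0)='.' (+8 fires, +6 burnt)
Step 4: cell (2,0)='.' (+7 fires, +8 burnt)
Step 5: cell (2,0)='.' (+2 fires, +7 burnt)
Step 6: cell (2,0)='.' (+0 fires, +2 burnt)
  fire out at step 6

2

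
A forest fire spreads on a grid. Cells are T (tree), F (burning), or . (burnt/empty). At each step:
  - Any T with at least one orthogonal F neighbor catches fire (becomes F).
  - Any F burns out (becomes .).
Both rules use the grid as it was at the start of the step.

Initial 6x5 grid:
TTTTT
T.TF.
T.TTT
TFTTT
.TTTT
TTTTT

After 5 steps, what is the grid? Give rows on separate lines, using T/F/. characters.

Step 1: 6 trees catch fire, 2 burn out
  TTTFT
  T.F..
  T.TFT
  F.FTT
  .FTTT
  TTTTT
Step 2: 8 trees catch fire, 6 burn out
  TTF.F
  T....
  F.F.F
  ...FT
  ..FTT
  TFTTT
Step 3: 6 trees catch fire, 8 burn out
  TF...
  F....
  .....
  ....F
  ...FT
  F.FTT
Step 4: 3 trees catch fire, 6 burn out
  F....
  .....
  .....
  .....
  ....F
  ...FT
Step 5: 1 trees catch fire, 3 burn out
  .....
  .....
  .....
  .....
  .....
  ....F

.....
.....
.....
.....
.....
....F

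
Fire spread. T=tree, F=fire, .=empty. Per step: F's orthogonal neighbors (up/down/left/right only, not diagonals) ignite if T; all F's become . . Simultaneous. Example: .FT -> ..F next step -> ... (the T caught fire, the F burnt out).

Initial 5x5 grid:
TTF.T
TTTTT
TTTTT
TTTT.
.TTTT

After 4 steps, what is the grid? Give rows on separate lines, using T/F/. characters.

Step 1: 2 trees catch fire, 1 burn out
  TF..T
  TTFTT
  TTTTT
  TTTT.
  .TTTT
Step 2: 4 trees catch fire, 2 burn out
  F...T
  TF.FT
  TTFTT
  TTTT.
  .TTTT
Step 3: 5 trees catch fire, 4 burn out
  ....T
  F...F
  TF.FT
  TTFT.
  .TTTT
Step 4: 6 trees catch fire, 5 burn out
  ....F
  .....
  F...F
  TF.F.
  .TFTT

....F
.....
F...F
TF.F.
.TFTT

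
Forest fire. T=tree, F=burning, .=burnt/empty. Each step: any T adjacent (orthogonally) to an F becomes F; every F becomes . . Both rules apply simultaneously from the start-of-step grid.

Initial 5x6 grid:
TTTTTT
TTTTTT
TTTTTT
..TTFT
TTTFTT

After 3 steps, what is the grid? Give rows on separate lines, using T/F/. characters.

Step 1: 5 trees catch fire, 2 burn out
  TTTTTT
  TTTTTT
  TTTTFT
  ..TF.F
  TTF.FT
Step 2: 6 trees catch fire, 5 burn out
  TTTTTT
  TTTTFT
  TTTF.F
  ..F...
  TF...F
Step 3: 5 trees catch fire, 6 burn out
  TTTTFT
  TTTF.F
  TTF...
  ......
  F.....

TTTTFT
TTTF.F
TTF...
......
F.....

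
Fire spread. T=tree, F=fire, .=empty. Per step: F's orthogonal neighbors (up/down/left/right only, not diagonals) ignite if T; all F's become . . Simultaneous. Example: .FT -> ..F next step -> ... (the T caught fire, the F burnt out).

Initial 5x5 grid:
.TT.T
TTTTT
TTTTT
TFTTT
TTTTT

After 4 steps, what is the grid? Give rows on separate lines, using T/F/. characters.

Step 1: 4 trees catch fire, 1 burn out
  .TT.T
  TTTTT
  TFTTT
  F.FTT
  TFTTT
Step 2: 6 trees catch fire, 4 burn out
  .TT.T
  TFTTT
  F.FTT
  ...FT
  F.FTT
Step 3: 6 trees catch fire, 6 burn out
  .FT.T
  F.FTT
  ...FT
  ....F
  ...FT
Step 4: 4 trees catch fire, 6 burn out
  ..F.T
  ...FT
  ....F
  .....
  ....F

..F.T
...FT
....F
.....
....F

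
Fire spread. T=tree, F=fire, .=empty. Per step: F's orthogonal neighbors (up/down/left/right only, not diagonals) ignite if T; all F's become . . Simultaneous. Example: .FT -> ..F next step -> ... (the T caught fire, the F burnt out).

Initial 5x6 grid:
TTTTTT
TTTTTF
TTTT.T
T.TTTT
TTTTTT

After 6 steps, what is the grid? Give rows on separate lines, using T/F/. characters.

Step 1: 3 trees catch fire, 1 burn out
  TTTTTF
  TTTTF.
  TTTT.F
  T.TTTT
  TTTTTT
Step 2: 3 trees catch fire, 3 burn out
  TTTTF.
  TTTF..
  TTTT..
  T.TTTF
  TTTTTT
Step 3: 5 trees catch fire, 3 burn out
  TTTF..
  TTF...
  TTTF..
  T.TTF.
  TTTTTF
Step 4: 5 trees catch fire, 5 burn out
  TTF...
  TF....
  TTF...
  T.TF..
  TTTTF.
Step 5: 5 trees catch fire, 5 burn out
  TF....
  F.....
  TF....
  T.F...
  TTTF..
Step 6: 3 trees catch fire, 5 burn out
  F.....
  ......
  F.....
  T.....
  TTF...

F.....
......
F.....
T.....
TTF...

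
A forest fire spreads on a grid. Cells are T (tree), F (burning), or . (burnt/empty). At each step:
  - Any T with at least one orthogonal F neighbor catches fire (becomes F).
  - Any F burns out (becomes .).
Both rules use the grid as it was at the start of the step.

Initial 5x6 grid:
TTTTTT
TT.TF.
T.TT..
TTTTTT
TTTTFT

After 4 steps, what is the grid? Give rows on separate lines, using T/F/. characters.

Step 1: 5 trees catch fire, 2 burn out
  TTTTFT
  TT.F..
  T.TT..
  TTTTFT
  TTTF.F
Step 2: 6 trees catch fire, 5 burn out
  TTTF.F
  TT....
  T.TF..
  TTTF.F
  TTF...
Step 3: 4 trees catch fire, 6 burn out
  TTF...
  TT....
  T.F...
  TTF...
  TF....
Step 4: 3 trees catch fire, 4 burn out
  TF....
  TT....
  T.....
  TF....
  F.....

TF....
TT....
T.....
TF....
F.....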